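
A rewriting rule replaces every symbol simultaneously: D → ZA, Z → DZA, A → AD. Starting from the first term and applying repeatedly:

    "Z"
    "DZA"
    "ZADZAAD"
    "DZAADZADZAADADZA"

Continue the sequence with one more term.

Rewriting the 16 symbols of DZAADZADZAADADZA one by one yields ZA DZA AD AD ZA DZA AD ZA DZA AD AD ZA AD ZA DZA AD; concatenated:

ZADZAADADZADZAADZADZAADADZAADZADZAAD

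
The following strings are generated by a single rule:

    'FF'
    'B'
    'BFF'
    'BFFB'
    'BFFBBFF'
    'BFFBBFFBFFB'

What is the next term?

Each term (from the third on) is the previous term followed by the one before it: term 3 = B·FF = BFF.
So term 7 is BFFBBFFBFFB·BFFBBFF.

BFFBBFFBFFBBFFBBFF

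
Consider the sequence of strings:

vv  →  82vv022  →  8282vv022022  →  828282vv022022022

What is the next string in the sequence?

82828282vv022022022022

s(k+1) = 82·s(k)·022, so each term gains 82 as a prefix and 022 as a suffix.
One more step from 828282vv022022022 gives the answer.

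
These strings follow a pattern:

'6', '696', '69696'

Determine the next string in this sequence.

Each term is the previous one with 96 appended.
So the next term is 69696·96.

6969696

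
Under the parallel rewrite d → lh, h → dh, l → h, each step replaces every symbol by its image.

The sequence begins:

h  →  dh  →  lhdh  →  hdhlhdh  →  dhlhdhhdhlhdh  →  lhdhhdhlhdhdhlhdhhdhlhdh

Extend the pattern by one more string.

φ(lhdhhdhlhdhdhlhdhhdhlhdh) expands symbol-by-symbol to h dh lh dh dh lh dh h dh lh dh lh dh h dh lh dh dh lh dh h dh lh dh; joining the 24 pieces gives the next term.

hdhlhdhdhlhdhhdhlhdhlhdhhdhlhdhdhlhdhhdhlhdh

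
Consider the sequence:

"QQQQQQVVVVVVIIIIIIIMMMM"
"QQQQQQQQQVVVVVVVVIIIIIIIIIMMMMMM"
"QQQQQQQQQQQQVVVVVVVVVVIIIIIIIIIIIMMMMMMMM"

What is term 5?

QQQQQQQQQQQQQQQQQQVVVVVVVVVVVVVVIIIIIIIIIIIIIIIMMMMMMMMMMMM

Reading off run lengths: Q runs 6, 9, 12; V runs 6, 8, 10; I runs 7, 9, 11; M runs 4, 6, 8 — each is linear in n, where the shown terms are n = 2, 3, 4.
For term 5, n = 6, so the run lengths are 18, 14, 15, 12.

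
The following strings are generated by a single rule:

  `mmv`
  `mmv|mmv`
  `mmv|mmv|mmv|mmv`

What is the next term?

Every step duplicates the string with '|' between the halves.
Doubling mmv|mmv|mmv|mmv with '|' between the halves:

mmv|mmv|mmv|mmv|mmv|mmv|mmv|mmv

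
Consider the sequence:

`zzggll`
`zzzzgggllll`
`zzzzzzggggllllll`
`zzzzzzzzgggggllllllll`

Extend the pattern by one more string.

Each string has the form z^{2n} g^{n+1} l^{2n} (n = 1, 2, …).
At n = 5 the blocks have lengths 10, 6, 10.

zzzzzzzzzzggggggllllllllll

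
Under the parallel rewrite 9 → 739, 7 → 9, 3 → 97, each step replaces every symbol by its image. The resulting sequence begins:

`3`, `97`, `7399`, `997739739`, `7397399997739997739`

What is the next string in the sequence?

Rewriting the 19 symbols of 7397399997739997739 one by one yields 9 97 739 9 97 739 739 739 739 9 9 97 739 739 739 9 9 97 739; concatenated:

99773999773973973973999977397397399997739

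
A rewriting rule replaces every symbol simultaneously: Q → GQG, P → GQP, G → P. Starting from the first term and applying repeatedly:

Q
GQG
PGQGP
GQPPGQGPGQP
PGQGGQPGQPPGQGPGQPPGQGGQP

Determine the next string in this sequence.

φ(PGQGGQPGQPPGQGPGQPPGQGGQP) expands symbol-by-symbol to GQP P GQG P P GQG GQP P GQG GQP GQP P GQG P GQP P GQG GQP GQP P GQG P P GQG GQP; joining the 25 pieces gives the next term.

GQPPGQGPPGQGGQPPGQGGQPGQPPGQGPGQPPGQGGQPGQPPGQGPPGQGGQP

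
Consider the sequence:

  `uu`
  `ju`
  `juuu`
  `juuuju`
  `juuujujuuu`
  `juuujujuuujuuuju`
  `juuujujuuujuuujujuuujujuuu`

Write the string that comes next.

juuujujuuujuuujujuuujujuuujuuujujuuujuuuju

Each term (from the third on) is the previous term followed by the one before it: term 3 = ju·uu = juuu.
The next term joins juuujujuuujuuujujuuujujuuu and juuujujuuujuuuju.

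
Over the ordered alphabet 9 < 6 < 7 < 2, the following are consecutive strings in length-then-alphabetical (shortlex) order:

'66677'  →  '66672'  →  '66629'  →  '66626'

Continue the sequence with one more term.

Treat 66626 as a base-4 numeral over the given alphabet and add one, carrying through any trailing 2's.

66627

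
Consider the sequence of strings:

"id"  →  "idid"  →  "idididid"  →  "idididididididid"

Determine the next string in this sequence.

Every step duplicates the string.
Doubling idididididididid:

idididididididididididididididid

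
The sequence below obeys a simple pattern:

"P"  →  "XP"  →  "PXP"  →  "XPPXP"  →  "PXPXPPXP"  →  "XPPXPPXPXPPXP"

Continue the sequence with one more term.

From term 3 onward, concatenate the second-to-last term with the last: P·XP = PXP, XP·PXP = XPPXP, …
So term 7 is PXPXPPXP·XPPXPPXPXPPXP.

PXPXPPXPXPPXPPXPXPPXP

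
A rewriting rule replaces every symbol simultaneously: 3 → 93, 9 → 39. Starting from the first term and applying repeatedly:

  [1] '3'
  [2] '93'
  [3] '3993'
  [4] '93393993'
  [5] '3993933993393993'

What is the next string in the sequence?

93393993399393393993933993393993

Replace each of the 16 characters of 3993933993393993 in place — 93 39 39 93 39 93 93 39 39 93 93 39 93 39 39 93 — and concatenate.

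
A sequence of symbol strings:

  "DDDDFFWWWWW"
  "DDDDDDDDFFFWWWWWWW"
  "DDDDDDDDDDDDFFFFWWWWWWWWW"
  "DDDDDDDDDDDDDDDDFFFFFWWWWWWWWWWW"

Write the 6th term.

Term n consists of 4n D's, followed by n+1 F's, followed by 2n+3 W's (n = 1, 2, …).
Setting n = 6 gives 24, 7, 15 characters in each block.

DDDDDDDDDDDDDDDDDDDDDDDDFFFFFFFWWWWWWWWWWWWWWW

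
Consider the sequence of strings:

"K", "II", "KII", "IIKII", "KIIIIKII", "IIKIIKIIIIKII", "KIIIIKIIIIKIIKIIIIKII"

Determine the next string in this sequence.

IIKIIKIIIIKIIKIIIIKIIIIKIIKIIIIKII

Each term (from the third on) is the two preceding terms concatenated in order: term 3 = K·II = KII.
The next term joins IIKIIKIIIIKII and KIIIIKIIIIKIIKIIIIKII.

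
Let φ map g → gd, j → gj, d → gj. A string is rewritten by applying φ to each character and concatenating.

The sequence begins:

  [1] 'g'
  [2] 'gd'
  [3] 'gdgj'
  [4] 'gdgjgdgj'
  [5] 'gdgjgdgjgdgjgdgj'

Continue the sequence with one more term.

gdgjgdgjgdgjgdgjgdgjgdgjgdgjgdgj

Applying the rule to each of the 16 symbols of gdgjgdgjgdgjgdgj gives the pieces gd gj gd gj gd gj gd gj gd gj gd gj gd gj gd gj, which concatenate to the answer.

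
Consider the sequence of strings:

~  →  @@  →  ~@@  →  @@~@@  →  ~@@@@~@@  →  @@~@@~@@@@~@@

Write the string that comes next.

~@@@@~@@@@~@@~@@@@~@@

From term 3 onward, concatenate the second-to-last term with the last: ~·@@ = ~@@, @@·~@@ = @@~@@, …
The next term joins ~@@@@~@@ and @@~@@~@@@@~@@.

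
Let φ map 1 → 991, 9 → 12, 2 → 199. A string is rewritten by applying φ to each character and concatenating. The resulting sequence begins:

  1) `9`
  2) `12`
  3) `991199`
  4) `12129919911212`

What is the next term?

Rewriting the 14 symbols of 12129919911212 one by one yields 991 199 991 199 12 12 991 12 12 991 991 199 991 199; concatenated:

99119999119912129911212991991199991199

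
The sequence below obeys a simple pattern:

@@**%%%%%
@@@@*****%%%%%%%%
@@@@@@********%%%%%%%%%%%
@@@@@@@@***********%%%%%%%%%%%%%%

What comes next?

@@@@@@@@@@**************%%%%%%%%%%%%%%%%%

Reading off run lengths: @ runs 2, 4, 6, 8; * runs 2, 5, 8, 11; % runs 5, 8, 11, 14 — each is linear in n (n = 1, 2, …).
Setting n = 5 gives 10, 14, 17 characters in each block.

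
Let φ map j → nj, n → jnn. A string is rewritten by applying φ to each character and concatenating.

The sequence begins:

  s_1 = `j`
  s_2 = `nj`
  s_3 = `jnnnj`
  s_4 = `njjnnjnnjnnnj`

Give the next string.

jnnnjnjjnnjnnnjjnnjnnnjjnnjnnjnnnj

φ(njjnnjnnjnnnj) expands symbol-by-symbol to jnn nj nj jnn jnn nj jnn jnn nj jnn jnn jnn nj; joining the 13 pieces gives the next term.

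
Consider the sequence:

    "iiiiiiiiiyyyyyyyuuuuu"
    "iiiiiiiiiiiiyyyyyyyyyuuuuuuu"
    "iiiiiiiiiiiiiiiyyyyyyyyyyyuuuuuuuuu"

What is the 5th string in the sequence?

Term n consists of 3n+3 i's, followed by 2n+3 y's, followed by 2n+1 u's, where the shown terms are n = 2, 3, 4.
For term 5, n = 6, so the run lengths are 21, 15, 13.

iiiiiiiiiiiiiiiiiiiiiyyyyyyyyyyyyyyyuuuuuuuuuuuuu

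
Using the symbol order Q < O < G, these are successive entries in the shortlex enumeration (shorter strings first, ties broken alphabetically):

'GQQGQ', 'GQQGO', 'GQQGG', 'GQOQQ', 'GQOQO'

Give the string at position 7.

GQOOQ

Stepping forward 2 times from GQOQO: GQOQO → GQOQG, then the target.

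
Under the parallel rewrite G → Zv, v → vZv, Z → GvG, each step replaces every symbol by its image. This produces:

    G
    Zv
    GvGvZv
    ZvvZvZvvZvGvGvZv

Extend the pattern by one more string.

GvGvZvvZvGvGvZvGvGvZvvZvGvGvZvZvvZvZvvZvGvGvZv

φ(ZvvZvZvvZvGvGvZv) expands symbol-by-symbol to GvG vZv vZv GvG vZv GvG vZv vZv GvG vZv Zv vZv Zv vZv GvG vZv; joining the 16 pieces gives the next term.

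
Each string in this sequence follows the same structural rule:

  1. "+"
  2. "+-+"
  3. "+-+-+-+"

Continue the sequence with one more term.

Each string is two copies of the previous one joined by '-'.
Doubling +-+-+-+ with '-' between the halves:

+-+-+-+-+-+-+-+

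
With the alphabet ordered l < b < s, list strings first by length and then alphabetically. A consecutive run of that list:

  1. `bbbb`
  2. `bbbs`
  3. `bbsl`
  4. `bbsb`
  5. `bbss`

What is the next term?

bsll

Find the rightmost character of bbss below s, bump it to the next letter, and reset everything to its right to l.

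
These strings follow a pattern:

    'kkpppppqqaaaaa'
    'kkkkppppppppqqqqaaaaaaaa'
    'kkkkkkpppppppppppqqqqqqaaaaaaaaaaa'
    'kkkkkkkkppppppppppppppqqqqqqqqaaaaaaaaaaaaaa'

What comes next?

kkkkkkkkkkpppppppppppppppppqqqqqqqqqqaaaaaaaaaaaaaaaaa

Term n consists of 2n-2 k's, followed by 3n-1 p's, followed by 2n-2 q's, followed by 3n-1 a's, where the shown terms are n = 2, 3, 4, 5.
For the next term, n = 6, so the run lengths are 10, 17, 10, 17.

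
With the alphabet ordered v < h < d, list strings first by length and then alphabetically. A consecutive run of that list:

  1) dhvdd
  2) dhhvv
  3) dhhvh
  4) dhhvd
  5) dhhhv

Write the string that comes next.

Find the rightmost character of dhhhv below d, bump it to the next letter, and reset everything to its right to v.

dhhhh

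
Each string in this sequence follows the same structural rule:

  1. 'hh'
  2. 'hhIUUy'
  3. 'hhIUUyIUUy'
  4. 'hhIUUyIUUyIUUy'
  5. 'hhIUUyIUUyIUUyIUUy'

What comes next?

Every step adds IUUy to the end: s(k+1) = s(k)·IUUy.
Applying this once more to hhIUUyIUUyIUUyIUUy:

hhIUUyIUUyIUUyIUUyIUUy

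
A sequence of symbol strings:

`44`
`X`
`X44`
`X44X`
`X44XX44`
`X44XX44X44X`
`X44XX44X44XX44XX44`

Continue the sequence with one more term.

From term 3 onward, concatenate the last term with the second-to-last: X·44 = X44, X44·X = X44X, …
The next term joins X44XX44X44XX44XX44 and X44XX44X44X.

X44XX44X44XX44XX44X44XX44X44X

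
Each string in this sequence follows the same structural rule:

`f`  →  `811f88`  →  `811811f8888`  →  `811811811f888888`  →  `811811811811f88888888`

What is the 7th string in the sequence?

s(k+1) = 811·s(k)·88, so each term gains 811 as a prefix and 88 as a suffix.
From 811811811811f88888888, 2 further steps: 811811811811f88888888 → 811811811811811f8888888888 → (answer).

811811811811811811f888888888888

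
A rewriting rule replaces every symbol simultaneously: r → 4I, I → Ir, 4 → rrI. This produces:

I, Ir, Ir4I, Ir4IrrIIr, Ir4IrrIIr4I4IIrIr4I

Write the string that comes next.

Ir4IrrIIr4I4IIrIr4IrrIIrrrIIrIr4IIr4IrrIIr

φ(Ir4IrrIIr4I4IIrIr4I) expands symbol-by-symbol to Ir 4I rrI Ir 4I 4I Ir Ir 4I rrI Ir rrI Ir Ir 4I Ir 4I rrI Ir; joining the 19 pieces gives the next term.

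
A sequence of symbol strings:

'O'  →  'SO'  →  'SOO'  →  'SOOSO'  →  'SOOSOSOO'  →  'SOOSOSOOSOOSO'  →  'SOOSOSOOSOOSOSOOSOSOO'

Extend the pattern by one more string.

SOOSOSOOSOOSOSOOSOSOOSOOSOSOOSOOSO

This is a Fibonacci-style word recurrence s(k) = s(k−1)·s(k−2): e.g. SO·O = SOO.
The next term joins SOOSOSOOSOOSOSOOSOSOO and SOOSOSOOSOOSO.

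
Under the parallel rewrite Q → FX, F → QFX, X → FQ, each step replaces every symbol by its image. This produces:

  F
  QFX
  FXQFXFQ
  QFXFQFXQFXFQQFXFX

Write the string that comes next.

Applying the rule to each of the 17 symbols of QFXFQFXQFXFQQFXFX gives the pieces FX QFX FQ QFX FX QFX FQ FX QFX FQ QFX FX FX QFX FQ QFX FQ, which concatenate to the answer.

FXQFXFQQFXFXQFXFQFXQFXFQQFXFXFXQFXFQQFXFQ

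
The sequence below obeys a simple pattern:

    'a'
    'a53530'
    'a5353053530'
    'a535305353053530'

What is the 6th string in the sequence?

Every step adds 53530 to the end: s(k+1) = s(k)·53530.
From a535305353053530, 2 further steps: a535305353053530 → a53530535305353053530 → (answer).

a5353053530535305353053530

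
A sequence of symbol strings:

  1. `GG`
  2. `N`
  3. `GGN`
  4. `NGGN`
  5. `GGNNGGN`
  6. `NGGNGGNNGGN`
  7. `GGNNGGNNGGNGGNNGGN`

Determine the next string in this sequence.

NGGNGGNNGGNGGNNGGNNGGNGGNNGGN

This is a Fibonacci-style word recurrence s(k) = s(k−2)·s(k−1): e.g. GG·N = GGN.
So term 8 is NGGNGGNNGGN·GGNNGGNNGGNGGNNGGN.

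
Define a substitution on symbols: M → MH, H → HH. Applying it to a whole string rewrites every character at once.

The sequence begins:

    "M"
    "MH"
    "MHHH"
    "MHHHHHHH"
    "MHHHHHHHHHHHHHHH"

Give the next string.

Rewriting the 16 symbols of MHHHHHHHHHHHHHHH one by one yields MH HH HH HH HH HH HH HH HH HH HH HH HH HH HH HH; concatenated:

MHHHHHHHHHHHHHHHHHHHHHHHHHHHHHHH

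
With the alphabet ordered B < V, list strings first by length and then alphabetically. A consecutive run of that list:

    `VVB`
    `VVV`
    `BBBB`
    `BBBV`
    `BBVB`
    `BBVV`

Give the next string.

The successor of BBVV increments the rightmost position that isn't already V and resets every position after it to B.

BVBB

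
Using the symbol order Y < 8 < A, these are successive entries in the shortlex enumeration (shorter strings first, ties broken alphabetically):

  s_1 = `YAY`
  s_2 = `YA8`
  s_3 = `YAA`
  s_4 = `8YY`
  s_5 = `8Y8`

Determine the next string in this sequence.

The successor of 8Y8 increments the rightmost position that isn't already A and resets every position after it to Y.

8YA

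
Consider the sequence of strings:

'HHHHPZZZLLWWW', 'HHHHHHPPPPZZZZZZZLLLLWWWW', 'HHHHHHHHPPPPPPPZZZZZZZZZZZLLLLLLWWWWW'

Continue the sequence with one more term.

Term n consists of 2n+2 H's, followed by 3n-2 P's, followed by 4n-1 Z's, followed by 2n L's, followed by n+2 W's (n = 1, 2, …).
For the next term, n = 4, so the run lengths are 10, 10, 15, 8, 6.

HHHHHHHHHHPPPPPPPPPPZZZZZZZZZZZZZZZLLLLLLLLWWWWWW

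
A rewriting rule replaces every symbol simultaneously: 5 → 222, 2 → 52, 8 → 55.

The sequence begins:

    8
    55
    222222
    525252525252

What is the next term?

Expanding 525252525252: 5→222, 2→52, 5→222, 2→52, 5→222, 2→52, 5→222, 2→52, 5→222, 2→52, 5→222, 2→52. Concatenated: 222 52 222 52 222 52 222 52 222 52 222 52.

222522225222252222522225222252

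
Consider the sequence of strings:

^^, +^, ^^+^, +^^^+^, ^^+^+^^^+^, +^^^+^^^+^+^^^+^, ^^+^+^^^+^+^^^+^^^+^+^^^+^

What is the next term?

Each term (from the third on) is the two preceding terms concatenated in order: term 3 = ^^·+^ = ^^+^.
The next term joins +^^^+^^^+^+^^^+^ and ^^+^+^^^+^+^^^+^^^+^+^^^+^.

+^^^+^^^+^+^^^+^^^+^+^^^+^+^^^+^^^+^+^^^+^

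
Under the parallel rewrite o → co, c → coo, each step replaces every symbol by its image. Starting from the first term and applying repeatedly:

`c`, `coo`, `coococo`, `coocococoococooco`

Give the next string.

Applying the rule to each of the 17 symbols of coocococoococooco gives the pieces coo co co coo co coo co coo co co coo co coo co co coo co, which concatenate to the answer.

coocococoococoococoocococoococoocococooco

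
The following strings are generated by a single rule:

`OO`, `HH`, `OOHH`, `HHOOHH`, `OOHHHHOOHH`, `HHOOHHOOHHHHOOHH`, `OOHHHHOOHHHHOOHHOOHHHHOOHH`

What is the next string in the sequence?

This is a Fibonacci-style word recurrence s(k) = s(k−2)·s(k−1): e.g. OO·HH = OOHH.
The next term joins HHOOHHOOHHHHOOHH and OOHHHHOOHHHHOOHHOOHHHHOOHH.

HHOOHHOOHHHHOOHHOOHHHHOOHHHHOOHHOOHHHHOOHH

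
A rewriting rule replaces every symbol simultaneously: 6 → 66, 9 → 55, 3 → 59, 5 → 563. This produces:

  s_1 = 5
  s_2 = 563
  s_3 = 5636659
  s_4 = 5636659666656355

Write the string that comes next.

5636659666656355666666665636659563563

Replace each of the 16 characters of 5636659666656355 in place — 563 66 59 66 66 563 55 66 66 66 66 563 66 59 563 563 — and concatenate.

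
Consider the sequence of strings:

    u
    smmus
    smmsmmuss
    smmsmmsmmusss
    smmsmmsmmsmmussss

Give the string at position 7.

s(k+1) = smm·s(k)·s, so each term gains smm as a prefix and s as a suffix.
From smmsmmsmmsmmussss, 2 further steps: smmsmmsmmsmmussss → smmsmmsmmsmmsmmusssss → (answer).

smmsmmsmmsmmsmmsmmussssss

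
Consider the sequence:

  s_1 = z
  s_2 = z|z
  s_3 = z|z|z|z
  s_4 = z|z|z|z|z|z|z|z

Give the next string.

z|z|z|z|z|z|z|z|z|z|z|z|z|z|z|z

Each string is two copies of the previous one joined by '|'.
So the next term is two copies of z|z|z|z|z|z|z|z with '|' between the halves.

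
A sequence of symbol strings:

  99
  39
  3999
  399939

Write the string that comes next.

3999393999

From term 3 onward, concatenate the last term with the second-to-last: 39·99 = 3999, 3999·39 = 399939, …
So term 5 is 399939·3999.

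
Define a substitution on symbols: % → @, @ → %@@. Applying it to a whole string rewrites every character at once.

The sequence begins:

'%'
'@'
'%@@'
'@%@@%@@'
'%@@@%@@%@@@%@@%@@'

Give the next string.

Applying the rule to each of the 17 symbols of %@@@%@@%@@@%@@%@@ gives the pieces @ %@@ %@@ %@@ @ %@@ %@@ @ %@@ %@@ %@@ @ %@@ %@@ @ %@@ %@@, which concatenate to the answer.

@%@@%@@%@@@%@@%@@@%@@%@@%@@@%@@%@@@%@@%@@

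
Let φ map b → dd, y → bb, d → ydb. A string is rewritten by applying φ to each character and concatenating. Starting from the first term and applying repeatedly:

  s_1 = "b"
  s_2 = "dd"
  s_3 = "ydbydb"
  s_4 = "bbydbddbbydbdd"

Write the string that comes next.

Replace each of the 14 characters of bbydbddbbydbdd in place — dd dd bb ydb dd ydb ydb dd dd bb ydb dd ydb ydb — and concatenate.

ddddbbydbddydbydbddddbbydbddydbydb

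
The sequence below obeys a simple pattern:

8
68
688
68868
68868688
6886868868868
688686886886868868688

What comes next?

6886868868868688686886886868868868

Each term (from the third on) is the previous term followed by the one before it: term 3 = 68·8 = 688.
The next term joins 688686886886868868688 and 6886868868868.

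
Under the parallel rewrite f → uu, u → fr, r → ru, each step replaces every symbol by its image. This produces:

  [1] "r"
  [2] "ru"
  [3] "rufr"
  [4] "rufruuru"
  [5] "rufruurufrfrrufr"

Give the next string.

rufruurufrfrrufruuruuururufruuru

Replace each of the 16 characters of rufruurufrfrrufr in place — ru fr uu ru fr fr ru fr uu ru uu ru ru fr uu ru — and concatenate.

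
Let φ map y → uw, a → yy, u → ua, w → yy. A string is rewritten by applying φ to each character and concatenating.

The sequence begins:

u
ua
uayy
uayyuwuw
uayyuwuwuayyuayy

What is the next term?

Replace each of the 16 characters of uayyuwuwuayyuayy in place — ua yy uw uw ua yy ua yy ua yy uw uw ua yy uw uw — and concatenate.

uayyuwuwuayyuayyuayyuwuwuayyuwuw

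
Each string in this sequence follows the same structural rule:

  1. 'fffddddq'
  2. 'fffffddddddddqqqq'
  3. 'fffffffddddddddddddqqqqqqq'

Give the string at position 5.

Term n consists of 2n+1 f's, followed by 4n d's, followed by 3n-2 q's (n = 1, 2, …).
For term 5, n = 5, so the run lengths are 11, 20, 13.

fffffffffffddddddddddddddddddddqqqqqqqqqqqqq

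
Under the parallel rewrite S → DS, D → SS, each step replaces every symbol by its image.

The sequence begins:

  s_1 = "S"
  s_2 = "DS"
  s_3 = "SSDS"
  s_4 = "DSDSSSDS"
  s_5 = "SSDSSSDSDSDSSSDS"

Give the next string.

DSDSSSDSDSDSSSDSSSDSSSDSDSDSSSDS

Replace each of the 16 characters of SSDSSSDSDSDSSSDS in place — DS DS SS DS DS DS SS DS SS DS SS DS DS DS SS DS — and concatenate.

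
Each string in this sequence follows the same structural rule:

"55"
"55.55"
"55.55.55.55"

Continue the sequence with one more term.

55.55.55.55.55.55.55.55

Every step duplicates the string with '.' between the halves.
One more doubling of 55.55.55.55 gives the answer.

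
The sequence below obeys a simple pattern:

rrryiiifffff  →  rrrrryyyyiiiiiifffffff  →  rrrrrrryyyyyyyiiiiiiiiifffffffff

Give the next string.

rrrrrrrrryyyyyyyyyyiiiiiiiiiiiifffffffffff

Reading off run lengths: r runs 3, 5, 7; y runs 1, 4, 7; i runs 3, 6, 9; f runs 5, 7, 9 — each is linear in n (n = 1, 2, …).
For the next term, n = 4, so the run lengths are 9, 10, 12, 11.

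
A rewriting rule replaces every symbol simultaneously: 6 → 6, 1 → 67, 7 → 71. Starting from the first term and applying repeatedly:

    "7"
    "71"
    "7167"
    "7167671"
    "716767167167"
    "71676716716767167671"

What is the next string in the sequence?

Rewriting the 20 symbols of 71676716716767167671 one by one yields 71 67 6 71 6 71 67 6 71 67 6 71 6 71 67 6 71 6 71 67; concatenated:

716767167167671676716716767167167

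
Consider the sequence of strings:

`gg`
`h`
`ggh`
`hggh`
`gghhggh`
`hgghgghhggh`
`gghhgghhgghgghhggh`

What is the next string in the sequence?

This is a Fibonacci-style word recurrence s(k) = s(k−2)·s(k−1): e.g. gg·h = ggh.
Continuing: hgghgghhggh · gghhgghhgghgghhggh gives term 8.

hgghgghhgghgghhgghhgghgghhggh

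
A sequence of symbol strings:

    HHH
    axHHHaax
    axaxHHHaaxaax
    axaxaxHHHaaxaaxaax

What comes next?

axaxaxaxHHHaaxaaxaaxaax

Each term wraps the previous one in ax on the left and aax on the right.
One more step from axaxaxHHHaaxaaxaax gives the answer.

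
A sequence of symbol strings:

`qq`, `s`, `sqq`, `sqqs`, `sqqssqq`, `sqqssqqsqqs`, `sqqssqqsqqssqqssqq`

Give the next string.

sqqssqqsqqssqqssqqsqqssqqsqqs

Each term (from the third on) is the previous term followed by the one before it: term 3 = s·qq = sqq.
The next term joins sqqssqqsqqssqqssqq and sqqssqqsqqs.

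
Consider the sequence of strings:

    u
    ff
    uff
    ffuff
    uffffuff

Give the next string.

ffuffuffffuff

Each term (from the third on) is the two preceding terms concatenated in order: term 3 = u·ff = uff.
Continuing: ffuff · uffffuff gives term 6.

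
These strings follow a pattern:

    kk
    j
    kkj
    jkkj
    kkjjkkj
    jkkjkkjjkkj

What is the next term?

kkjjkkjjkkjkkjjkkj

From term 3 onward, concatenate the second-to-last term with the last: kk·j = kkj, j·kkj = jkkj, …
The next term joins kkjjkkj and jkkjkkjjkkj.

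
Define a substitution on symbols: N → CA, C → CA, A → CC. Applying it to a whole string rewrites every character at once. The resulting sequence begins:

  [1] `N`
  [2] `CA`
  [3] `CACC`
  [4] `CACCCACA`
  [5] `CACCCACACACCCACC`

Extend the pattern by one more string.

φ(CACCCACACACCCACC) expands symbol-by-symbol to CA CC CA CA CA CC CA CC CA CC CA CA CA CC CA CA; joining the 16 pieces gives the next term.

CACCCACACACCCACCCACCCACACACCCACA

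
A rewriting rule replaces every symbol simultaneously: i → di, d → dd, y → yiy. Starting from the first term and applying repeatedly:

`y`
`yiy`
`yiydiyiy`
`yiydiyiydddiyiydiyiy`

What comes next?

yiydiyiydddiyiydiyiydddddddiyiydiyiydddiyiydiyiy

Applying the rule to each of the 20 symbols of yiydiyiydddiyiydiyiy gives the pieces yiy di yiy dd di yiy di yiy dd dd dd di yiy di yiy dd di yiy di yiy, which concatenate to the answer.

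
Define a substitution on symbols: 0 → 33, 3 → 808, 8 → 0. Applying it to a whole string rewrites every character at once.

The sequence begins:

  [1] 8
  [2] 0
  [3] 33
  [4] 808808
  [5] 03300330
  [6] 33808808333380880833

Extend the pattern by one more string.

Rewriting the 20 symbols of 33808808333380880833 one by one yields 808 808 0 33 0 0 33 0 808 808 808 808 0 33 0 0 33 0 808 808; concatenated:

8088080330033080880880880803300330808808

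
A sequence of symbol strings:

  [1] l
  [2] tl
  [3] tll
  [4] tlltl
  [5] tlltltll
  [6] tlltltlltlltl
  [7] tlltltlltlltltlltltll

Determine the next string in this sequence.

tlltltlltlltltlltltlltlltltlltlltl

From term 3 onward, concatenate the last term with the second-to-last: tl·l = tll, tll·tl = tlltl, …
Continuing: tlltltlltlltltlltltll · tlltltlltlltl gives term 8.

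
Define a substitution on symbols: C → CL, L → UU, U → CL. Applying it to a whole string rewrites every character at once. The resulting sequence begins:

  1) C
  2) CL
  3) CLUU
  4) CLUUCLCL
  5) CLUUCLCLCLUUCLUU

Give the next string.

Applying the rule to each of the 16 symbols of CLUUCLCLCLUUCLUU gives the pieces CL UU CL CL CL UU CL UU CL UU CL CL CL UU CL CL, which concatenate to the answer.

CLUUCLCLCLUUCLUUCLUUCLCLCLUUCLCL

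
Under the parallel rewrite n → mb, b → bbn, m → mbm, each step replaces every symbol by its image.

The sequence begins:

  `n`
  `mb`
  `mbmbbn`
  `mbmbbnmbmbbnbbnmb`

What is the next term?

Rewriting the 17 symbols of mbmbbnmbmbbnbbnmb one by one yields mbm bbn mbm bbn bbn mb mbm bbn mbm bbn bbn mb bbn bbn mb mbm bbn; concatenated:

mbmbbnmbmbbnbbnmbmbmbbnmbmbbnbbnmbbbnbbnmbmbmbbn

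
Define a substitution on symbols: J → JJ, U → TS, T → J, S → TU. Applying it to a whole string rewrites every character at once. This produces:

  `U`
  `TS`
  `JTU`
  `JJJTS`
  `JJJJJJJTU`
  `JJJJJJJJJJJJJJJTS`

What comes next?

Replace each of the 17 characters of JJJJJJJJJJJJJJJTS in place — JJ JJ JJ JJ JJ JJ JJ JJ JJ JJ JJ JJ JJ JJ JJ J TU — and concatenate.

JJJJJJJJJJJJJJJJJJJJJJJJJJJJJJJTU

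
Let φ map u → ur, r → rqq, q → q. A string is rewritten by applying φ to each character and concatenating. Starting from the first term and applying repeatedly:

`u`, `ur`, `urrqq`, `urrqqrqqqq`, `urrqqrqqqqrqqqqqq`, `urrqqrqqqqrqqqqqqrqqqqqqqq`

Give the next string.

Rewriting the 26 symbols of urrqqrqqqqrqqqqqqrqqqqqqqq one by one yields ur rqq rqq q q rqq q q q q rqq q q q q q q rqq q q q q q q q q; concatenated:

urrqqrqqqqrqqqqqqrqqqqqqqqrqqqqqqqqqq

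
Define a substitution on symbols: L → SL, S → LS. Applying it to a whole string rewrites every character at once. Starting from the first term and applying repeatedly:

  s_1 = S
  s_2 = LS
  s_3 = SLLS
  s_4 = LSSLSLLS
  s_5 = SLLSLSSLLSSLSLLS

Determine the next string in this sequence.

Applying the rule to each of the 16 symbols of SLLSLSSLLSSLSLLS gives the pieces LS SL SL LS SL LS LS SL SL LS LS SL LS SL SL LS, which concatenate to the answer.

LSSLSLLSSLLSLSSLSLLSLSSLLSSLSLLS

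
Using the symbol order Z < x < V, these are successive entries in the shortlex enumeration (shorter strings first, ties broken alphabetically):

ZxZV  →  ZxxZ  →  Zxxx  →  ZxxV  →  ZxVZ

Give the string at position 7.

Advancing 2 positions from ZxVZ through ZxVZ → ZxVx reaches term 7.

ZxVV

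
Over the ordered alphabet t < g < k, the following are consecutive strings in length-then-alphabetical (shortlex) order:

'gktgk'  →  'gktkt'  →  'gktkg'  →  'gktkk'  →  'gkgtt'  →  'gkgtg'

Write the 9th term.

Continuing the enumeration 3 steps past gkgtg: gkgtg → gkgtk → gkggt → (answer).

gkggg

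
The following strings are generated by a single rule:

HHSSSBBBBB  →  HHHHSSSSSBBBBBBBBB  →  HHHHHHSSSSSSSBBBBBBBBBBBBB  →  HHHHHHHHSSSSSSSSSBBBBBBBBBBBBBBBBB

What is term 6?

The n-th term is 2n H's then 2n+1 S's then 4n+1 B's (n = 1, 2, …).
For term 6, n = 6, so the run lengths are 12, 13, 25.

HHHHHHHHHHHHSSSSSSSSSSSSSBBBBBBBBBBBBBBBBBBBBBBBBB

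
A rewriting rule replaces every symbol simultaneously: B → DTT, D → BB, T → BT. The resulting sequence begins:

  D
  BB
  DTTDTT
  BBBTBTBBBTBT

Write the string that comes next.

Rewriting each symbol of BBBTBTBBBTBT: B→DTT, B→DTT, B→DTT, T→BT, B→DTT, T→BT, B→DTT, B→DTT, B→DTT, T→BT, B→DTT, T→BT, which concatenates to DTT DTT DTT BT DTT BT DTT DTT DTT BT DTT BT.

DTTDTTDTTBTDTTBTDTTDTTDTTBTDTTBT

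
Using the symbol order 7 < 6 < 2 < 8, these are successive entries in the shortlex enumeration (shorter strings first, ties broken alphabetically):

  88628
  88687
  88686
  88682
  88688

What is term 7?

88276

Stepping forward 2 times from 88688: 88688 → 88277, then the target.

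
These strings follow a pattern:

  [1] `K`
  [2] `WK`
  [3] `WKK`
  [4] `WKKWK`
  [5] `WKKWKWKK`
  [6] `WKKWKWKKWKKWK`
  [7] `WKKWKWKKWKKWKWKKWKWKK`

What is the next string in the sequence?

Each term (from the third on) is the previous term followed by the one before it: term 3 = WK·K = WKK.
Continuing: WKKWKWKKWKKWKWKKWKWKK · WKKWKWKKWKKWK gives term 8.

WKKWKWKKWKKWKWKKWKWKKWKKWKWKKWKKWK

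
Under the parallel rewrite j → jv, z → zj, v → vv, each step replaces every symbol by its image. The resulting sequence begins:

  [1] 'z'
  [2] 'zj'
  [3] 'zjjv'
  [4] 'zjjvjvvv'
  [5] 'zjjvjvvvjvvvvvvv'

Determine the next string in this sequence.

zjjvjvvvjvvvvvvvjvvvvvvvvvvvvvvv

φ(zjjvjvvvjvvvvvvv) expands symbol-by-symbol to zj jv jv vv jv vv vv vv jv vv vv vv vv vv vv vv; joining the 16 pieces gives the next term.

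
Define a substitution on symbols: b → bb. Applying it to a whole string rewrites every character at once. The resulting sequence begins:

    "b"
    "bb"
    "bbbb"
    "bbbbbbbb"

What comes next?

Rewriting each symbol of bbbbbbbb: b→bb, b→bb, b→bb, b→bb, b→bb, b→bb, b→bb, b→bb, which concatenates to bb bb bb bb bb bb bb bb.

bbbbbbbbbbbbbbbb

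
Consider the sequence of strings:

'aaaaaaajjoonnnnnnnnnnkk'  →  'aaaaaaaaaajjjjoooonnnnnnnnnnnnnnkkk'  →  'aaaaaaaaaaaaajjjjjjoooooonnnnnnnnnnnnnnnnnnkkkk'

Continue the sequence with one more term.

The n-th term is 3n+1 a's then 2n-2 j's then 2n-2 o's then 4n+2 n's then n k's, where the shown terms are n = 2, 3, 4.
Setting n = 5 gives 16, 8, 8, 22, 5 characters in each block.

aaaaaaaaaaaaaaaajjjjjjjjoooooooonnnnnnnnnnnnnnnnnnnnnnkkkkk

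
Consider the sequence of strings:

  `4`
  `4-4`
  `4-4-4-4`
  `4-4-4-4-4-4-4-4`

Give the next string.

4-4-4-4-4-4-4-4-4-4-4-4-4-4-4-4

Every step duplicates the string with '-' between the halves.
So the next term is two copies of 4-4-4-4-4-4-4-4 with '-' between the halves.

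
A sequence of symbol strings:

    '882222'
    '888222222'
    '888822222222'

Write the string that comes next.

888882222222222

The n-th term is n 8's then 2n 2's, where the shown terms are n = 2, 3, 4.
For the next term, n = 5, so the run lengths are 5, 10.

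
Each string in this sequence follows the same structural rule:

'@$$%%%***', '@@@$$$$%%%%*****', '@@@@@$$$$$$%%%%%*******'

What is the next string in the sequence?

The n-th term is 2n-1 @'s then 2n $'s then n+2 %'s then 2n+1 *'s (n = 1, 2, …).
At n = 4 the blocks have lengths 7, 8, 6, 9.

@@@@@@@$$$$$$$$%%%%%%*********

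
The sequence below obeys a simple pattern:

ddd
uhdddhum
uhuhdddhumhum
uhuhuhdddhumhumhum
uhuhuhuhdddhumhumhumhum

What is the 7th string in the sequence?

Every step adds uh to the front and hum to the end of the previous string.
From uhuhuhuhdddhumhumhumhum, 2 further steps: uhuhuhuhdddhumhumhumhum → uhuhuhuhuhdddhumhumhumhumhum → (answer).

uhuhuhuhuhuhdddhumhumhumhumhumhum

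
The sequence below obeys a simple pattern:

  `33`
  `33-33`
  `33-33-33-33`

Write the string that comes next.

Every step duplicates the string with '-' between the halves.
Doubling 33-33-33-33 with '-' between the halves:

33-33-33-33-33-33-33-33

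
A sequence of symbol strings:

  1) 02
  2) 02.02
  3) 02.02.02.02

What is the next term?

s(k+1) = s(k)·.·s(k) — each term doubles the last with '.' between the halves.
Doubling 02.02.02.02 with '.' between the halves:

02.02.02.02.02.02.02.02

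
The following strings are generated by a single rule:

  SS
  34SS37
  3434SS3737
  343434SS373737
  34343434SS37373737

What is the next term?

Each term wraps the previous one in 34 on the left and 37 on the right.
One more step from 34343434SS37373737 gives the answer.

3434343434SS3737373737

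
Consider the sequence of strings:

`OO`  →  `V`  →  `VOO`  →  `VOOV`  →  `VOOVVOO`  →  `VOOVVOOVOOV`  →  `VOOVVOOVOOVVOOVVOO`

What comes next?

Each term (from the third on) is the previous term followed by the one before it: term 3 = V·OO = VOO.
Continuing: VOOVVOOVOOVVOOVVOO · VOOVVOOVOOV gives term 8.

VOOVVOOVOOVVOOVVOOVOOVVOOVOOV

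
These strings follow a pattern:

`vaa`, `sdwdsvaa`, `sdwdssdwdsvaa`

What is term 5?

Each term is the previous one with sdwds prepended.
From sdwdssdwdsvaa, 2 further steps: sdwdssdwdsvaa → sdwdssdwdssdwdsvaa → (answer).

sdwdssdwdssdwdssdwdsvaa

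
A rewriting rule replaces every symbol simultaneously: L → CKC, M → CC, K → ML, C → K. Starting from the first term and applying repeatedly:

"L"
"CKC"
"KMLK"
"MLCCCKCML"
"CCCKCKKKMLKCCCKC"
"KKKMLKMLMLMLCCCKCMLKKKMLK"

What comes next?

φ(KKKMLKMLMLMLCCCKCMLKKKMLK) expands symbol-by-symbol to ML ML ML CC CKC ML CC CKC CC CKC CC CKC K K K ML K CC CKC ML ML ML CC CKC ML; joining the 25 pieces gives the next term.

MLMLMLCCCKCMLCCCKCCCCKCCCCKCKKKMLKCCCKCMLMLMLCCCKCML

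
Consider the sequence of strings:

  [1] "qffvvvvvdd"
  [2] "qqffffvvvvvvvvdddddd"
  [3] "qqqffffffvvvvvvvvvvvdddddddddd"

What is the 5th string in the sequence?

qqqqqffffffffffvvvvvvvvvvvvvvvvvdddddddddddddddddd

Each string has the form q^{n} f^{2n} v^{3n+2} d^{4n-2} (n = 1, 2, …).
At n = 5 the blocks have lengths 5, 10, 17, 18.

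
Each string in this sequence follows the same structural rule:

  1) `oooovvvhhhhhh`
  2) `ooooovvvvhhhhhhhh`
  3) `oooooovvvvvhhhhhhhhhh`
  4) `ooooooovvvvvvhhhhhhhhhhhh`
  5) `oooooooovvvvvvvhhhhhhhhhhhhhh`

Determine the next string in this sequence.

ooooooooovvvvvvvvhhhhhhhhhhhhhhhh

Term n consists of n+1 o's, followed by n v's, followed by 2n h's, where the shown terms are n = 3, 4, 5, 6, 7.
Setting n = 8 gives 9, 8, 16 characters in each block.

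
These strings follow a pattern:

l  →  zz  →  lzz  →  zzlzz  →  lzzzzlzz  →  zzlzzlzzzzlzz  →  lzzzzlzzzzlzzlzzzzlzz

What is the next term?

zzlzzlzzzzlzzlzzzzlzzzzlzzlzzzzlzz

This is a Fibonacci-style word recurrence s(k) = s(k−2)·s(k−1): e.g. l·zz = lzz.
Continuing: zzlzzlzzzzlzz · lzzzzlzzzzlzzlzzzzlzz gives term 8.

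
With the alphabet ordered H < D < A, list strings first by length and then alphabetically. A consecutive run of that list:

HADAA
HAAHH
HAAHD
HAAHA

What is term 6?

Stepping forward 2 times from HAAHA: HAAHA → HAADH, then the target.

HAADD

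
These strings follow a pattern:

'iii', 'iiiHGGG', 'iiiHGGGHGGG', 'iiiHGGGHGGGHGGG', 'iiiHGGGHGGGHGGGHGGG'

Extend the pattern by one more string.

Each term is the previous one with HGGG appended.
Applying this once more to iiiHGGGHGGGHGGGHGGG:

iiiHGGGHGGGHGGGHGGGHGGG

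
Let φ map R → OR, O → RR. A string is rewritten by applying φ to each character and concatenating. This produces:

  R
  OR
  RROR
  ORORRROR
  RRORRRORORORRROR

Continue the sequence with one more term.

Replace each of the 16 characters of RRORRRORORORRROR in place — OR OR RR OR OR OR RR OR RR OR RR OR OR OR RR OR — and concatenate.

ORORRRORORORRRORRRORRRORORORRROR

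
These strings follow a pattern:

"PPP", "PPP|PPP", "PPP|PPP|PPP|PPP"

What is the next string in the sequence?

s(k+1) = s(k)·|·s(k) — each term doubles the last with '|' between the halves.
Doubling PPP|PPP|PPP|PPP with '|' between the halves:

PPP|PPP|PPP|PPP|PPP|PPP|PPP|PPP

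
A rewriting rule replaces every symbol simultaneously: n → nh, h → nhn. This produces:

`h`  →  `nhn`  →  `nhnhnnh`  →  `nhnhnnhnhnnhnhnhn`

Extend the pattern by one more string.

nhnhnnhnhnnhnhnhnnhnhnnhnhnhnnhnhnnhnhnnh

φ(nhnhnnhnhnnhnhnhn) expands symbol-by-symbol to nh nhn nh nhn nh nh nhn nh nhn nh nh nhn nh nhn nh nhn nh; joining the 17 pieces gives the next term.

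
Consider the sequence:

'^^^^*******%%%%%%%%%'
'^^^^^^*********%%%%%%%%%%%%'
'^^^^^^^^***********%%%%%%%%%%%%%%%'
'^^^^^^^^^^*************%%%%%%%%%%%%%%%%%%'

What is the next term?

Each string has the form ^^{2n} *^{2n+3} %^{3n+3}, where the shown terms are n = 2, 3, 4, 5.
For the next term, n = 6, so the run lengths are 12, 15, 21.

^^^^^^^^^^^^***************%%%%%%%%%%%%%%%%%%%%%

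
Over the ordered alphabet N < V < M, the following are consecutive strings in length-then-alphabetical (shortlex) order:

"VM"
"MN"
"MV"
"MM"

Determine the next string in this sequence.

After MM the length-2 strings are exhausted; the first length-3 string is 3 copies of N.

NNN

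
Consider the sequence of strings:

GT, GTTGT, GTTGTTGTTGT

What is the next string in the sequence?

Each string is two copies of the previous one joined by 'T'.
So the next term is two copies of GTTGTTGTTGT with 'T' between the halves.

GTTGTTGTTGTTGTTGTTGTTGT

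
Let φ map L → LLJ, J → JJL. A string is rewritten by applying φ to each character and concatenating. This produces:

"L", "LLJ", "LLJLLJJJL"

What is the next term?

LLJLLJJJLLLJLLJJJLJJLJJLLLJ

Expanding LLJLLJJJL: L→LLJ, L→LLJ, J→JJL, L→LLJ, L→LLJ, J→JJL, J→JJL, J→JJL, L→LLJ. Concatenated: LLJ LLJ JJL LLJ LLJ JJL JJL JJL LLJ.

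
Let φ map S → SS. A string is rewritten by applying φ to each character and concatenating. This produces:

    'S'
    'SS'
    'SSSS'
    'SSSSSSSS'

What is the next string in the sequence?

Expanding SSSSSSSS: S→SS, S→SS, S→SS, S→SS, S→SS, S→SS, S→SS, S→SS. Concatenated: SS SS SS SS SS SS SS SS.

SSSSSSSSSSSSSSSS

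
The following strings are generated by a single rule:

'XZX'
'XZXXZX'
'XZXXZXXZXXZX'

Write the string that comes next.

Each string is two copies of the previous one concatenated.
One more doubling of XZXXZXXZXXZX gives the answer.

XZXXZXXZXXZXXZXXZXXZXXZX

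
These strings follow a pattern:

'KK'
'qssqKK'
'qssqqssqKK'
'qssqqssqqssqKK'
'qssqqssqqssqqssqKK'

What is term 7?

qssqqssqqssqqssqqssqqssqKK

Every step adds qssq at the front: s(k+1) = qssq·s(k).
From qssqqssqqssqqssqKK, 2 further steps: qssqqssqqssqqssqKK → qssqqssqqssqqssqqssqKK → (answer).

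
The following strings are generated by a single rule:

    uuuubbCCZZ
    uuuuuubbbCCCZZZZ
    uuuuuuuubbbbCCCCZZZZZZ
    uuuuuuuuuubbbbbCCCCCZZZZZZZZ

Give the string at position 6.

uuuuuuuuuuuuuubbbbbbbCCCCCCCZZZZZZZZZZZZ

Each string has the form u^{2n+2} b^{n+1} C^{n+1} Z^{2n} (n = 1, 2, …).
At n = 6 the blocks have lengths 14, 7, 7, 12.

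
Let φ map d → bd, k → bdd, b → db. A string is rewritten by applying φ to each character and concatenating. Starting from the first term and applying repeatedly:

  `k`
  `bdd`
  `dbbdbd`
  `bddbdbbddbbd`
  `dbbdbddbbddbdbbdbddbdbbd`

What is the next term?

bddbdbbddbbdbddbdbbdbddbbddbdbbddbbdbddbbddbdbbd

Applying the rule to each of the 24 symbols of dbbdbddbbddbdbbdbddbdbbd gives the pieces bd db db bd db bd bd db db bd bd db bd db db bd db bd bd db bd db db bd, which concatenate to the answer.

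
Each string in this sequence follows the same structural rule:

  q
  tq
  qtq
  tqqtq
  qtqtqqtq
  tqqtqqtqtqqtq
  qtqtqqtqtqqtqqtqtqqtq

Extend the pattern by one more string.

Each term (from the third on) is the two preceding terms concatenated in order: term 3 = q·tq = qtq.
The next term joins tqqtqqtqtqqtq and qtqtqqtqtqqtqqtqtqqtq.

tqqtqqtqtqqtqqtqtqqtqtqqtqqtqtqqtq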